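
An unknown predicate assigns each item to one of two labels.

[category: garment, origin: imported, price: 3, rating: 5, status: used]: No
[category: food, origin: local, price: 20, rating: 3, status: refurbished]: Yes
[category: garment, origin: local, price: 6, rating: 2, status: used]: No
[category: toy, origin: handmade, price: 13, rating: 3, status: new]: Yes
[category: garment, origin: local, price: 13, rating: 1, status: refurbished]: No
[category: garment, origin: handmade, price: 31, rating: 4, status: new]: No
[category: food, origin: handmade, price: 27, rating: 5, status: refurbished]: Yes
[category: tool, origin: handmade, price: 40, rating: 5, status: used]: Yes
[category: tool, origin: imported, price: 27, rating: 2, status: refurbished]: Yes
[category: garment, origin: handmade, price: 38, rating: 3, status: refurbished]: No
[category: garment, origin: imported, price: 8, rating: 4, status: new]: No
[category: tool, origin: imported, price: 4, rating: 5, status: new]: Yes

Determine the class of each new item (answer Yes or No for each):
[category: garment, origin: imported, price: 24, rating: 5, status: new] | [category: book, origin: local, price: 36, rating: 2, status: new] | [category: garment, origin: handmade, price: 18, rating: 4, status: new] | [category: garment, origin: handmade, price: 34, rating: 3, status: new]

No, Yes, No, No

The simplest hypothesis consistent with all the labels is: category is not garment.
[category: garment, origin: imported, price: 24, rating: 5, status: new] → category is garment → No.
[category: book, origin: local, price: 36, rating: 2, status: new] → category is book → Yes.
[category: garment, origin: handmade, price: 18, rating: 4, status: new] → category is garment → No.
[category: garment, origin: handmade, price: 34, rating: 3, status: new] → category is garment → No.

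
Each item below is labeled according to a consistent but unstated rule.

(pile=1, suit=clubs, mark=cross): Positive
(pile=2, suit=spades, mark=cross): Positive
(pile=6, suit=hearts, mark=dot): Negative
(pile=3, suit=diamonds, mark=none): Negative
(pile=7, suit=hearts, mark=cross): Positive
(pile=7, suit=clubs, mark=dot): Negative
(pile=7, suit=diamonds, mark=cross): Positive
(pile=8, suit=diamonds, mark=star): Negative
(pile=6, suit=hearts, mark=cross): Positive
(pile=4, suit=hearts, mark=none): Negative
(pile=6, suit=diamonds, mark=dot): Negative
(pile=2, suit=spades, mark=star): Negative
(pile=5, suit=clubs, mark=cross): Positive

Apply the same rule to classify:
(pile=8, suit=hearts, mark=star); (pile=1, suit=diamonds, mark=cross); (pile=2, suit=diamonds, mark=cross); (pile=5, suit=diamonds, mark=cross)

Negative, Positive, Positive, Positive

Looking at the examples, the only property every 'Positive' case has and every 'Negative' case lacks is: mark is cross.
(pile=8, suit=hearts, mark=star): mark is star, does not pass → Negative. (pile=1, suit=diamonds, mark=cross): mark is cross, fits → Positive. (pile=2, suit=diamonds, mark=cross): mark is cross, fits → Positive. (pile=5, suit=diamonds, mark=cross): mark is cross, fits → Positive.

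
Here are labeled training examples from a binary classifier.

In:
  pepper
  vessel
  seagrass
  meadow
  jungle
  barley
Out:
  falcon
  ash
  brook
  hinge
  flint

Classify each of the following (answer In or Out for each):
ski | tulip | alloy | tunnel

Out, Out, Out, In

The classifier is using: even length AND contains 'e'.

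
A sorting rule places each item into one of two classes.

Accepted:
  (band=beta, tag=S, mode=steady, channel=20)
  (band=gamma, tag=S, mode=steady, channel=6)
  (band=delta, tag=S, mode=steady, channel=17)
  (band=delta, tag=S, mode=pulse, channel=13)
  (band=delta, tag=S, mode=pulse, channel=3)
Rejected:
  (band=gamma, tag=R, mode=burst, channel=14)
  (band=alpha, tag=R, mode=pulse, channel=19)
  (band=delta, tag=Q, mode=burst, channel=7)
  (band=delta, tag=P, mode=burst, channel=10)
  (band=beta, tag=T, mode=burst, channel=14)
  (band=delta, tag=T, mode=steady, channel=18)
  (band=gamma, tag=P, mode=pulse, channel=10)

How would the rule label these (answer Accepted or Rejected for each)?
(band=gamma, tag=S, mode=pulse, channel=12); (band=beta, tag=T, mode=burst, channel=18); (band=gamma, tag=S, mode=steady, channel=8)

Accepted, Rejected, Accepted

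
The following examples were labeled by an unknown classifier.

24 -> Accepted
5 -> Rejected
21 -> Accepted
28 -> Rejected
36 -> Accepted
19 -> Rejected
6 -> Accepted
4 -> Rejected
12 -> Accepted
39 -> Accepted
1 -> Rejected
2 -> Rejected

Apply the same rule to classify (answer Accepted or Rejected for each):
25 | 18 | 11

Rejected, Accepted, Rejected

Every 'Accepted' example satisfies: multiple of 3. None of the 'Rejected' examples do.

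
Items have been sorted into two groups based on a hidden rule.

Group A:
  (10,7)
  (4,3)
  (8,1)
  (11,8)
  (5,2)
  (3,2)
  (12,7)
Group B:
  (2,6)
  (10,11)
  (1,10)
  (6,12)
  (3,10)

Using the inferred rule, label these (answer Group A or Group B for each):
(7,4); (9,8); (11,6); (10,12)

Group A, Group A, Group A, Group B

The common property of the 'Group A' items is: first > second. No 'Group B' item has it.
(7,4) — 7 > 4, hence Group A.
(9,8) — 9 > 8, hence Group A.
(11,6) — 11 > 6, hence Group A.
(10,12) — 10 < 12, hence Group B.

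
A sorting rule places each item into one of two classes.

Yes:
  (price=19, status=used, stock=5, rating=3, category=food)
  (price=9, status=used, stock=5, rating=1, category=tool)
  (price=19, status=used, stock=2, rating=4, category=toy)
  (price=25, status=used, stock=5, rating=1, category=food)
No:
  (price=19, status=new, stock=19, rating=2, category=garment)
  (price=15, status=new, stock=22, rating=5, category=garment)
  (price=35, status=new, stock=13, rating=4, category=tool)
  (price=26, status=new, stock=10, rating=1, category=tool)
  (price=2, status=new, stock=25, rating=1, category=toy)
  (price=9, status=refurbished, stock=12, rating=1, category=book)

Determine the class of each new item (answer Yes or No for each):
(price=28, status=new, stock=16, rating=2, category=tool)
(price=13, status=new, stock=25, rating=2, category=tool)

A rule that fits every label: status is used — true of each 'Yes' example, false of each 'No' one.
(price=28, status=new, stock=16, rating=2, category=tool): status is new, doesn't qualify → No. (price=13, status=new, stock=25, rating=2, category=tool): status is new, doesn't qualify → No.

No, No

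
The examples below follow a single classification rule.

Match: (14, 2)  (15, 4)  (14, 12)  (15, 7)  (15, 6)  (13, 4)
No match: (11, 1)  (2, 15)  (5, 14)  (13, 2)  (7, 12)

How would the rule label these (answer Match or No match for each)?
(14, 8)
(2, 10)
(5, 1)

Match, No match, No match

A rule that fits every label: first > second AND sum ≥ 16 — true of each 'Match' example, false of each 'No match' one.
(14, 8): 14 > 8, 14+8 = 22 — checks out, so Match. (2, 10): 2 < 10, 2+10 = 12 — does not pass, so No match. (5, 1): 5 > 1, 5+1 = 6 — does not pass, so No match.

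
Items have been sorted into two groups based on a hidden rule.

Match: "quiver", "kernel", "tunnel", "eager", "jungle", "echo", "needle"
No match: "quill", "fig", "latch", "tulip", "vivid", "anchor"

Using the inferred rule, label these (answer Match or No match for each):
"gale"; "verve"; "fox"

The distinguishing property — contains 'e' — holds for all the 'Match' cases and none of the 'No match' cases.
"gale": has 'e', passes → Match. "verve": has 'e', passes → Match. "fox": no 'e', does not pass → No match.

Match, Match, No match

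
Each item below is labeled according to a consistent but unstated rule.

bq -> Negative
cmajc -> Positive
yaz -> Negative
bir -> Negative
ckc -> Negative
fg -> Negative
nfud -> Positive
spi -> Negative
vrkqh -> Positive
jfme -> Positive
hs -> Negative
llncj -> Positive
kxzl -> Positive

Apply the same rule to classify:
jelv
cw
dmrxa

Every 'Positive' example satisfies: length ≥ 4. None of the 'Negative' examples do.
jelv: Positive (length 4).
cw: Negative (length 2).
dmrxa: Positive (length 5).

Positive, Negative, Positive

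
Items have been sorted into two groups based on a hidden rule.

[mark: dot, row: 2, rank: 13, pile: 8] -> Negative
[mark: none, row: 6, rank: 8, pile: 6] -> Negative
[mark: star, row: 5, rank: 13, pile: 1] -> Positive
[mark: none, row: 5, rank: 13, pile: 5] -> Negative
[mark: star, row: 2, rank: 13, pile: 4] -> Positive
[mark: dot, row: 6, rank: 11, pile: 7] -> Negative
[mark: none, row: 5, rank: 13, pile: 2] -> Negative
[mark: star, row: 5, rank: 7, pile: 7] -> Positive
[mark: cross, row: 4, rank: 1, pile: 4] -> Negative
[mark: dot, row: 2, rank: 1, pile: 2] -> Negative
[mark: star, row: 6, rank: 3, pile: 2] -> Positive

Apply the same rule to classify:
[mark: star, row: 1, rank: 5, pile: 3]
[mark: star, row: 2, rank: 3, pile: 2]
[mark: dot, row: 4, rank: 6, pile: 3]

The common property of the 'Positive' items is: mark is star. No 'Negative' item has it.

Positive, Positive, Negative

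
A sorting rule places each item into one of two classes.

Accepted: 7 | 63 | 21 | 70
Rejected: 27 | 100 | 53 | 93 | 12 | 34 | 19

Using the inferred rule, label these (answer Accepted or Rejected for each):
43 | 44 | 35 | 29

One predicate separates the groups cleanly: multiple of 7.
43 — 43 = 7·6 + 1, hence Rejected.
44 — 44 = 7·6 + 2, hence Rejected.
35 — 35 = 7·5, hence Accepted.
29 — 29 = 7·4 + 1, hence Rejected.

Rejected, Rejected, Accepted, Rejected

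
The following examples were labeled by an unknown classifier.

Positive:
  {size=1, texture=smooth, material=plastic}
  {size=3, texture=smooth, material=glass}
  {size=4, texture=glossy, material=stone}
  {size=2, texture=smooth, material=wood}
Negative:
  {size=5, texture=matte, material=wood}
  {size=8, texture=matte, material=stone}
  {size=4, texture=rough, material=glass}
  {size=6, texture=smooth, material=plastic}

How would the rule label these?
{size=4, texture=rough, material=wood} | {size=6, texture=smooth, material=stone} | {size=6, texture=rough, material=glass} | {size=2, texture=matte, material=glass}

The distinguishing property — texture is glossy OR size ≤ 3 — holds for all the 'Positive' cases and none of the 'Negative' cases.
{size=4, texture=rough, material=wood} — texture is rough, size = 4, hence Negative. {size=6, texture=smooth, material=stone} — texture is smooth, size = 6, hence Negative. {size=6, texture=rough, material=glass} — texture is rough, size = 6, hence Negative. {size=2, texture=matte, material=glass} — texture is matte, size = 2, hence Positive.

Negative, Negative, Negative, Positive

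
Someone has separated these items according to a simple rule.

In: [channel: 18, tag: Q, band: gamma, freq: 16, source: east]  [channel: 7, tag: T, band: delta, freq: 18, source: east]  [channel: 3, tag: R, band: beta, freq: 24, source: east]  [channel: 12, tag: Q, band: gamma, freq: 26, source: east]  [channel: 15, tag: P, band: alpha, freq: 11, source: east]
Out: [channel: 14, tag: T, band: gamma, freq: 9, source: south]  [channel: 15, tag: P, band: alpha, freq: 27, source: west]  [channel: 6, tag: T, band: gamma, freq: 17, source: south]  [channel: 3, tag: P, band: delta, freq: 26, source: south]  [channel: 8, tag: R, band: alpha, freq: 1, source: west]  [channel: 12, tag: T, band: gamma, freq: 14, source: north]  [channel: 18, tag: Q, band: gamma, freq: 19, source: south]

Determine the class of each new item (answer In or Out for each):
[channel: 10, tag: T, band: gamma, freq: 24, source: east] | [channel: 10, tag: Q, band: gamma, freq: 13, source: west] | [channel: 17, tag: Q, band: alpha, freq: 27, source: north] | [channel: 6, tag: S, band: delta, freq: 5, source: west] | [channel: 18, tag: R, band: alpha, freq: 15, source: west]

Every 'In' example satisfies: source is east. None of the 'Out' examples do.

In, Out, Out, Out, Out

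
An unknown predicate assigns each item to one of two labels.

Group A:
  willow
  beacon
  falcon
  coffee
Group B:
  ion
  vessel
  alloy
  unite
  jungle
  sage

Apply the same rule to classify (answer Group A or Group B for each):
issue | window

Group B, Group A

The rule appears to be: even length AND contains 'o'.
Group B: issue, since length 5, no 'o'. Group A: window, since length 6, has 'o'.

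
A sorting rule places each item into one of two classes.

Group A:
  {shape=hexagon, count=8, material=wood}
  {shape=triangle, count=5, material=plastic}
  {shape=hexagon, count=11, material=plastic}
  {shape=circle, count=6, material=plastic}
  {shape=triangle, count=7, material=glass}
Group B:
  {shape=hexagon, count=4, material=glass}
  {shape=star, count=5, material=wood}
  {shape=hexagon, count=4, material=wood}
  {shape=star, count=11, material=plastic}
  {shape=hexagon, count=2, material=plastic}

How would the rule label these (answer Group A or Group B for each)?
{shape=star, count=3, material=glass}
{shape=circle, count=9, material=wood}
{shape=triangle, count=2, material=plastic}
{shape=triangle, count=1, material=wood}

The distinguishing property — shape is not star AND count ≥ 5 — holds for all the 'Group A' cases and none of the 'Group B' cases.

Group B, Group A, Group B, Group B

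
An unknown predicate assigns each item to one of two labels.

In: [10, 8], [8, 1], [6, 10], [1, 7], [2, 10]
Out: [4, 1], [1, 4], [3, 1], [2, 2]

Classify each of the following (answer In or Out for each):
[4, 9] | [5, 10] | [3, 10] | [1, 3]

In, In, In, Out

The common property of the 'In' items is: sum ≥ 8. No 'Out' item has it.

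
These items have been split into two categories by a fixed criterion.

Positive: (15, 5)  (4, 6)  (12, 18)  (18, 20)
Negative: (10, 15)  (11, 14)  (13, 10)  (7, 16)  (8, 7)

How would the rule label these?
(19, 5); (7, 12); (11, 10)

Positive, Negative, Negative

The distinguishing property — sum is even — holds for all the 'Positive' cases and none of the 'Negative' cases.
(19, 5): 19+5 = 24, satisfies this → Positive. (7, 12): 7+12 = 19, doesn't match → Negative. (11, 10): 11+10 = 21, doesn't match → Negative.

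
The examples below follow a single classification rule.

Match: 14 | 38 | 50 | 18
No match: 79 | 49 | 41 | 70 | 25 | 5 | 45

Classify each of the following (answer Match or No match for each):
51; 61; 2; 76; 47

'Match' ⟺ even AND at most 50.
51: 51 is odd, 51 > 50, fails this test → No match.
61: 61 is odd, 61 > 50, fails this test → No match.
2: 2 is even, 2 ≤ 50, fits → Match.
76: 76 is even, 76 > 50, fails this test → No match.
47: 47 is odd, 47 ≤ 50, fails this test → No match.

No match, No match, Match, No match, No match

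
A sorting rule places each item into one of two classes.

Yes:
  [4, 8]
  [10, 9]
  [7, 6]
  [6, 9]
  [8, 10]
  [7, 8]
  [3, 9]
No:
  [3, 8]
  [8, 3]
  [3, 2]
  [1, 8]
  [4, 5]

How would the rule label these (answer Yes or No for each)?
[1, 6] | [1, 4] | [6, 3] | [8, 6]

No, No, No, Yes

One predicate separates the groups cleanly: sum ≥ 12.
[1, 6]: 1+6 = 7, does not fit → No.
[1, 4]: 1+4 = 5, does not fit → No.
[6, 3]: 6+3 = 9, does not fit → No.
[8, 6]: 8+6 = 14, satisfies this → Yes.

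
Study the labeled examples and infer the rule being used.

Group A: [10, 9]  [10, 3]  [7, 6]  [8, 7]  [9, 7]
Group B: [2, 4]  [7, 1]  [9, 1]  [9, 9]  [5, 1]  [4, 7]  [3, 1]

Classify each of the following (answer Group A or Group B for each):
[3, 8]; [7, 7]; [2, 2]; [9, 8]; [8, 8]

Group B, Group B, Group B, Group A, Group B

The classifier is using: first > second AND sum ≥ 11.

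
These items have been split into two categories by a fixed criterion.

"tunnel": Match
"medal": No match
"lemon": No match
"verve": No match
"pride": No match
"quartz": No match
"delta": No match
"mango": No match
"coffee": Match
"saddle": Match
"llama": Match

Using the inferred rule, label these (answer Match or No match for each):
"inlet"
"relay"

The distinguishing property — has a double letter — holds for all the 'Match' cases and none of the 'No match' cases.
"inlet": no doubled letter — doesn't match, so No match. "relay": no doubled letter — doesn't match, so No match.

No match, No match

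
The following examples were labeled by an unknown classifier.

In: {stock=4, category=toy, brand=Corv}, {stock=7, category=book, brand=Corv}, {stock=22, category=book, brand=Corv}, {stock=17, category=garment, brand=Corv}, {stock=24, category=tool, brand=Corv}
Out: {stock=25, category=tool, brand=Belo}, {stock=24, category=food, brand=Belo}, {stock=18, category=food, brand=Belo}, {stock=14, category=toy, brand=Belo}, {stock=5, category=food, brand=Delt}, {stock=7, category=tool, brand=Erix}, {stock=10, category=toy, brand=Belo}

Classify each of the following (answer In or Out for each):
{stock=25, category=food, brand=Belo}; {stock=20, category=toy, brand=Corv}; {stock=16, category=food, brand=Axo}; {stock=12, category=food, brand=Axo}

Out, In, Out, Out

Rule: brand is Corv. This holds for each 'In' example and fails for each 'Out' one.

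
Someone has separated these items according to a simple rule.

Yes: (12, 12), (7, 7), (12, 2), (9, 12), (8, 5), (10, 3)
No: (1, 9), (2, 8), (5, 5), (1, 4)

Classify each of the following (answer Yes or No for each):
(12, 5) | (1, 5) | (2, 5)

Yes, No, No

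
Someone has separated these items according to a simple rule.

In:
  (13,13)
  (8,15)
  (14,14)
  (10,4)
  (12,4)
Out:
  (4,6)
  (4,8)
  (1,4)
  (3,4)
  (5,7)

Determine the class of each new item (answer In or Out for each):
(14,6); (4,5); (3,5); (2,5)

The simplest hypothesis consistent with all the labels is: sum ≥ 14.
In: (14,6), since 14+6 = 20. Out: (4,5), since 4+5 = 9. Out: (3,5), since 3+5 = 8. Out: (2,5), since 2+5 = 7.

In, Out, Out, Out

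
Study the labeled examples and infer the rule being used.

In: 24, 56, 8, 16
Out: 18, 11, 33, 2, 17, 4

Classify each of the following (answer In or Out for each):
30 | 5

Checking candidate rules against both groups, what survives is: multiple of 8.
30: 30 = 8·3 + 6 — does not fit, so Out. 5: 5 = 8·0 + 5 — does not fit, so Out.

Out, Out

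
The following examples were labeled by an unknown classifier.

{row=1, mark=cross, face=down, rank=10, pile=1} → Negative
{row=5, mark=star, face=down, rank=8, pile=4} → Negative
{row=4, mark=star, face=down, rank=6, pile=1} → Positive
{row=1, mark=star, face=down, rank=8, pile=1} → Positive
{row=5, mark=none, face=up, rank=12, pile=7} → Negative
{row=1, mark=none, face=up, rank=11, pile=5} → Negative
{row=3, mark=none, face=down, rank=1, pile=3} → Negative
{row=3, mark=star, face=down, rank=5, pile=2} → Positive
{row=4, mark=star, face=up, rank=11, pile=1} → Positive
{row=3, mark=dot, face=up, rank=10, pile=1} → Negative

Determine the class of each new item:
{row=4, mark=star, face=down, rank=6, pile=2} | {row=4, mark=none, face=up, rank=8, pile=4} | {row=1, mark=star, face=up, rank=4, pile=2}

Positive, Negative, Positive

'Positive' ⟺ mark is star AND row ≤ 4.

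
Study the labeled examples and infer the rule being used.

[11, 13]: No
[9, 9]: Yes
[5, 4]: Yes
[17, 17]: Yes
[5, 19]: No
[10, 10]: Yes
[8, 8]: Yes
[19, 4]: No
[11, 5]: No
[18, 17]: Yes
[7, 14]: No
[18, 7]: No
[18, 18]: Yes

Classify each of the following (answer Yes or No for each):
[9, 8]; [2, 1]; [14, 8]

'Yes' ⟺ |first − second| ≤ 1.
[9, 8] — |9−8| = 1, hence Yes. [2, 1] — |2−1| = 1, hence Yes. [14, 8] — |14−8| = 6, hence No.

Yes, Yes, No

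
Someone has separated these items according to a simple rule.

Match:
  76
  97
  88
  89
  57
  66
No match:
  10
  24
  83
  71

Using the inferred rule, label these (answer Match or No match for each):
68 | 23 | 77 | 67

Match, No match, Match, Match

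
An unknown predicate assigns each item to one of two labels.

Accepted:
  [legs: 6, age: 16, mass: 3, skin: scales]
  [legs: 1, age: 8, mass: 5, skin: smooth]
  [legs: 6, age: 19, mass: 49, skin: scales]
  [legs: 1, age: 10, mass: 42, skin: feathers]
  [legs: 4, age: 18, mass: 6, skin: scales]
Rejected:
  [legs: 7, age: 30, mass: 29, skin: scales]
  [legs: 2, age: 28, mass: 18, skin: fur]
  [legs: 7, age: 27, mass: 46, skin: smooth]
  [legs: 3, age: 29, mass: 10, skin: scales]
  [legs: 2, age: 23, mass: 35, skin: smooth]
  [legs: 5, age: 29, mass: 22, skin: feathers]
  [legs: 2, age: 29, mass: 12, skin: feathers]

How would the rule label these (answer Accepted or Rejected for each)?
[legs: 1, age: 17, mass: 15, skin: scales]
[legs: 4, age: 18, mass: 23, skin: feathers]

'Accepted' ⟺ age ≤ 19.
[legs: 1, age: 17, mass: 15, skin: scales]: Accepted (age = 17). [legs: 4, age: 18, mass: 23, skin: feathers]: Accepted (age = 18).

Accepted, Accepted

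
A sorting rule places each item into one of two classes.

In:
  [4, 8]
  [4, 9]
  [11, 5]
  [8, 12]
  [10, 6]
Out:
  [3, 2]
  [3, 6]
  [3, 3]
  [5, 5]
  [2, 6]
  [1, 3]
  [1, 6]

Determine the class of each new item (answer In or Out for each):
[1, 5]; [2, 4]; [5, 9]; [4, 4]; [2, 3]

Out, Out, In, Out, Out

The rule appears to be: sum ≥ 12.
Out: [1, 5], since 1+5 = 6. Out: [2, 4], since 2+4 = 6. In: [5, 9], since 5+9 = 14. Out: [4, 4], since 4+4 = 8. Out: [2, 3], since 2+3 = 5.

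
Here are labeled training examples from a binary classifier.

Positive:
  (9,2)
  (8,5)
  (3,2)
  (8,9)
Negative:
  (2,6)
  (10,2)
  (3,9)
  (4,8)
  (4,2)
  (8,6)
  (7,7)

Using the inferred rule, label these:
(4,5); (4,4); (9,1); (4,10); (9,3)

Positive, Negative, Negative, Negative, Negative

Rule: sum is odd. This holds for each 'Positive' example and fails for each 'Negative' one.
(4,5) → 4+5 = 9 → Positive.
(4,4) → 4+4 = 8 → Negative.
(9,1) → 9+1 = 10 → Negative.
(4,10) → 4+10 = 14 → Negative.
(9,3) → 9+3 = 12 → Negative.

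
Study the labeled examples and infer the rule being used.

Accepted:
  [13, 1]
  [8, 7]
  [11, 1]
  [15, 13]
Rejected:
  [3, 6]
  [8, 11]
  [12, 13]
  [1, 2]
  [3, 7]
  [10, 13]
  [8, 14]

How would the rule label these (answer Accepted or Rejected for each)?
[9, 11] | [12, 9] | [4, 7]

Rejected, Accepted, Rejected

A rule that fits every label: first > second — true of each 'Accepted' example, false of each 'Rejected' one.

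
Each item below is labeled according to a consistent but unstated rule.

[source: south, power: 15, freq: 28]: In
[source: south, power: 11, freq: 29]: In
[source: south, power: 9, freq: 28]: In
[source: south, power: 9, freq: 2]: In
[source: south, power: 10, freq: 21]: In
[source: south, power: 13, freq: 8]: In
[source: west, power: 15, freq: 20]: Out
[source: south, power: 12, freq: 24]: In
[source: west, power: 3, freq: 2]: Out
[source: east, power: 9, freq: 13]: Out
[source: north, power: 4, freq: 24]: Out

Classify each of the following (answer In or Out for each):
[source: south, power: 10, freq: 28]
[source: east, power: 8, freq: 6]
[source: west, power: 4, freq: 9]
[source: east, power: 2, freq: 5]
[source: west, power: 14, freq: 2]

In, Out, Out, Out, Out

'In' ⟺ source is south.
[source: south, power: 10, freq: 28] — source is south, hence In.
[source: east, power: 8, freq: 6] — source is east, hence Out.
[source: west, power: 4, freq: 9] — source is west, hence Out.
[source: east, power: 2, freq: 5] — source is east, hence Out.
[source: west, power: 14, freq: 2] — source is west, hence Out.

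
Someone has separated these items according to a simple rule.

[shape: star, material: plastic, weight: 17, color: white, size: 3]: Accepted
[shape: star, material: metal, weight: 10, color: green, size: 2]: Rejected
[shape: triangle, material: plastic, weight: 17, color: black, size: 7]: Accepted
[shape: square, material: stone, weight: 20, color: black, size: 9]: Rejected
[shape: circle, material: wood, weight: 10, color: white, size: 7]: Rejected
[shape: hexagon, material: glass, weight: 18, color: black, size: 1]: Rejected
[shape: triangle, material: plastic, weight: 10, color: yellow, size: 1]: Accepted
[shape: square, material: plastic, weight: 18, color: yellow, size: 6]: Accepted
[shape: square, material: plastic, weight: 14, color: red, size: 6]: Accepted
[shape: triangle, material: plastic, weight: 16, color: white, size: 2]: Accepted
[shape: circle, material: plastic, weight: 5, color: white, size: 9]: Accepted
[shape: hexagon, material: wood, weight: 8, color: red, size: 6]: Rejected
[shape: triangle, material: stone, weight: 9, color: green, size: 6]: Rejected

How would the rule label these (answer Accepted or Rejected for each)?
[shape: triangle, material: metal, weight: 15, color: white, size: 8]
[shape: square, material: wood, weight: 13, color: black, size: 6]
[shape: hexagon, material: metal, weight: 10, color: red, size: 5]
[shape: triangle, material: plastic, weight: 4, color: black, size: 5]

Rejected, Rejected, Rejected, Accepted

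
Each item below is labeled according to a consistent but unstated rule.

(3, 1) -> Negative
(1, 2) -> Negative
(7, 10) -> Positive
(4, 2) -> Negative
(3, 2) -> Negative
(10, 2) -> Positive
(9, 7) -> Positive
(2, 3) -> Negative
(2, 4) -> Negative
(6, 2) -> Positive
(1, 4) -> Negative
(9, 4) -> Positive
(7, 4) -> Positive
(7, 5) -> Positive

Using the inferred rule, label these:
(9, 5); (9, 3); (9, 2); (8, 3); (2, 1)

Positive, Positive, Positive, Positive, Negative

The simplest hypothesis consistent with all the labels is: sum ≥ 8.
(9, 5) → 9+5 = 14 → Positive. (9, 3) → 9+3 = 12 → Positive. (9, 2) → 9+2 = 11 → Positive. (8, 3) → 8+3 = 11 → Positive. (2, 1) → 2+1 = 3 → Negative.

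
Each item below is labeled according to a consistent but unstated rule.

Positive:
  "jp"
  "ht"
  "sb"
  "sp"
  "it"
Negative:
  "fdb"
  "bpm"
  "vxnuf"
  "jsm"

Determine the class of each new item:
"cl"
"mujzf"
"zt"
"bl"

Positive, Negative, Positive, Positive

'Positive' ⟺ even length.
"cl": length 2, matches → Positive.
"mujzf": length 5, doesn't match → Negative.
"zt": length 2, matches → Positive.
"bl": length 2, matches → Positive.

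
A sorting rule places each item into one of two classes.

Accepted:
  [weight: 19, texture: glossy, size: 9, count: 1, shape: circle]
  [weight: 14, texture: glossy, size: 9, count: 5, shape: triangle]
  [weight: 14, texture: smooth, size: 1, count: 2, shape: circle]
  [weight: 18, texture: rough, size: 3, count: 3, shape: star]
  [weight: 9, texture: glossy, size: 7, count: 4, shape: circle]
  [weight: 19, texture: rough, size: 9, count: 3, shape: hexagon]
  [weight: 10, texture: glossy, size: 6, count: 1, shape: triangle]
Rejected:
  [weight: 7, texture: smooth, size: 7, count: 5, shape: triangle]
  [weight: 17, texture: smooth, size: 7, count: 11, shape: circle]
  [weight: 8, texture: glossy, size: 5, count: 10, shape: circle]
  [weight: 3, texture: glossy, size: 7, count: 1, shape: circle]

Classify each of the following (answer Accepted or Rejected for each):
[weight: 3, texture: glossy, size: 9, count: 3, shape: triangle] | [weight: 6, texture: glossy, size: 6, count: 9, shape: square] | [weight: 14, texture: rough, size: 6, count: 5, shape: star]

The pattern is that an item is 'Accepted' exactly when: count ≤ 5 AND weight ≥ 8.
[weight: 3, texture: glossy, size: 9, count: 3, shape: triangle] → count = 3, weight = 3 → Rejected.
[weight: 6, texture: glossy, size: 6, count: 9, shape: square] → count = 9, weight = 6 → Rejected.
[weight: 14, texture: rough, size: 6, count: 5, shape: star] → count = 5, weight = 14 → Accepted.

Rejected, Rejected, Accepted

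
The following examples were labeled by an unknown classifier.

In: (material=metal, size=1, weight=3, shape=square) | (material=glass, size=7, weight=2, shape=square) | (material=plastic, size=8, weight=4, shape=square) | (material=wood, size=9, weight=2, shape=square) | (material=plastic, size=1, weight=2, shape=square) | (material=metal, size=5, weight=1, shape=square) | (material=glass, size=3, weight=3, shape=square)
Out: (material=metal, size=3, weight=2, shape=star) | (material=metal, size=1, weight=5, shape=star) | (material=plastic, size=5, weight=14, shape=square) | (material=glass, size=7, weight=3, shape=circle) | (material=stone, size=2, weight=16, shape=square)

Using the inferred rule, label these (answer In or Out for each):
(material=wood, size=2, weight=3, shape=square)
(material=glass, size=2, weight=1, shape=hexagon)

In, Out

The classifier is using: shape is square AND weight ≤ 4.
(material=wood, size=2, weight=3, shape=square): In (shape is square, weight = 3). (material=glass, size=2, weight=1, shape=hexagon): Out (shape is hexagon, weight = 1).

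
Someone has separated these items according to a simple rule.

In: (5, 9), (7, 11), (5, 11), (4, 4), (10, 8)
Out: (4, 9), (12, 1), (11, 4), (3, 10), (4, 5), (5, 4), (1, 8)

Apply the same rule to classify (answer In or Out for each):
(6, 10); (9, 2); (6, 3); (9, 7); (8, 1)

In, Out, Out, In, Out

'In' ⟺ sum is even.
(6, 10) — 6+10 = 16, hence In.
(9, 2) — 9+2 = 11, hence Out.
(6, 3) — 6+3 = 9, hence Out.
(9, 7) — 9+7 = 16, hence In.
(8, 1) — 8+1 = 9, hence Out.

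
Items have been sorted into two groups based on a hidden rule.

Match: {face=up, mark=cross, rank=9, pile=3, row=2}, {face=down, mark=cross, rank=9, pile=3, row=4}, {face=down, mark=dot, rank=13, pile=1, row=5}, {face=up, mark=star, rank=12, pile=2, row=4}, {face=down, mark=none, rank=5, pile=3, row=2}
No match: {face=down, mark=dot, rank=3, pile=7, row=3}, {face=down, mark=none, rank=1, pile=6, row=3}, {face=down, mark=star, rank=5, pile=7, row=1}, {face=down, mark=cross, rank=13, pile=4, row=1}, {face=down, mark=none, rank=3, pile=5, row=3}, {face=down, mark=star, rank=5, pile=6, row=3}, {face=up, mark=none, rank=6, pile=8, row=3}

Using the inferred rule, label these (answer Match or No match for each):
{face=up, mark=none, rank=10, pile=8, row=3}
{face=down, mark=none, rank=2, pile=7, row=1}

No match, No match

Every 'Match' example satisfies: pile ≤ 3. None of the 'No match' examples do.
{face=up, mark=none, rank=10, pile=8, row=3}: pile = 8, fails this test → No match.
{face=down, mark=none, rank=2, pile=7, row=1}: pile = 7, fails this test → No match.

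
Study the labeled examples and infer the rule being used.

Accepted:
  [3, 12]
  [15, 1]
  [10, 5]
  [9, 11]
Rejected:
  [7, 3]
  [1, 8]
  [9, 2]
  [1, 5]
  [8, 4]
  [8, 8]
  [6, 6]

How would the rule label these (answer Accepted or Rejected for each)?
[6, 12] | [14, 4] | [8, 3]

Accepted, Accepted, Rejected

All 'Accepted' examples share one property — max ≥ 10 — and every 'Rejected' example lacks it.
[6, 12] — max 12, hence Accepted. [14, 4] — max 14, hence Accepted. [8, 3] — max 8, hence Rejected.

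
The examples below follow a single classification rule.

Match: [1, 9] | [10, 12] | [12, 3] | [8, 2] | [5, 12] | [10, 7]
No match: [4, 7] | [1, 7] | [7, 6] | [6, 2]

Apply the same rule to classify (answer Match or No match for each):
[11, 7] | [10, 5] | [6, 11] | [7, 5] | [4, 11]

Match, Match, Match, No match, Match

The distinguishing property — max ≥ 8 — holds for all the 'Match' cases and none of the 'No match' cases.
[11, 7]: max 11, has this property → Match.
[10, 5]: max 10, has this property → Match.
[6, 11]: max 11, has this property → Match.
[7, 5]: max 7, does not fit → No match.
[4, 11]: max 11, has this property → Match.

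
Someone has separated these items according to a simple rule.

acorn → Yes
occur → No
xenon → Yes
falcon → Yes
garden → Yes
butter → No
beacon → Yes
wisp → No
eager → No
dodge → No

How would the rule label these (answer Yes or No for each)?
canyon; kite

The classifier is using: contains 'n'.
canyon: Yes (has 'n').
kite: No (no 'n').

Yes, No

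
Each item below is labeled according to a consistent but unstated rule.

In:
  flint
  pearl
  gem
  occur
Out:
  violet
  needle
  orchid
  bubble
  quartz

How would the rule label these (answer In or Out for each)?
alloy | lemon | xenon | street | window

In, In, In, Out, Out

The rule appears to be: odd length.
alloy: length 5, satisfies this → In. lemon: length 5, satisfies this → In. xenon: length 5, satisfies this → In. street: length 6, fails this test → Out. window: length 6, fails this test → Out.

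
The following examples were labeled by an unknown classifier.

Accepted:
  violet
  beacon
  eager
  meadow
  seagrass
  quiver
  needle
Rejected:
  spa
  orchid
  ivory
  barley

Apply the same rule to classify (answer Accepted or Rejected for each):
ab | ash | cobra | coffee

A rule that fits every label: has ≥ 3 vowels — true of each 'Accepted' example, false of each 'Rejected' one.
ab: Rejected (1 vowel). ash: Rejected (1 vowel). cobra: Rejected (2 vowels). coffee: Accepted (3 vowels).

Rejected, Rejected, Rejected, Accepted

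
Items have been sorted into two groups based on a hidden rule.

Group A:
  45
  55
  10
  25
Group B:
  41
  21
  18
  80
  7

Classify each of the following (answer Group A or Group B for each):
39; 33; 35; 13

Group B, Group B, Group A, Group B

The distinguishing property — multiple of 5 AND at most 55 — holds for all the 'Group A' cases and none of the 'Group B' cases.
39: 39 = 5·7 + 4, 39 ≤ 55, does not pass → Group B. 33: 33 = 5·6 + 3, 33 ≤ 55, does not pass → Group B. 35: 35 = 5·7, 35 ≤ 55, checks out → Group A. 13: 13 = 5·2 + 3, 13 ≤ 55, does not pass → Group B.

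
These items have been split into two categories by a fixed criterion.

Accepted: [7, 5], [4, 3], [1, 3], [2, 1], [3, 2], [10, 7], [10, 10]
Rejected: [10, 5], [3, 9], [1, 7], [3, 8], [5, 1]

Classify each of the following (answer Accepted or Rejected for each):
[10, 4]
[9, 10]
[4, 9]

The simplest hypothesis consistent with all the labels is: |first − second| ≤ 3.

Rejected, Accepted, Rejected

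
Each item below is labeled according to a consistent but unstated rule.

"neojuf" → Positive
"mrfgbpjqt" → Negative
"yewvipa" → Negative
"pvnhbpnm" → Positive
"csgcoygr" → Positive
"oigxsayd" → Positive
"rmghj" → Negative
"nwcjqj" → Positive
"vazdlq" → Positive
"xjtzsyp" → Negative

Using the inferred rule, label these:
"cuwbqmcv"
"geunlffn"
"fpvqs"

Positive, Positive, Negative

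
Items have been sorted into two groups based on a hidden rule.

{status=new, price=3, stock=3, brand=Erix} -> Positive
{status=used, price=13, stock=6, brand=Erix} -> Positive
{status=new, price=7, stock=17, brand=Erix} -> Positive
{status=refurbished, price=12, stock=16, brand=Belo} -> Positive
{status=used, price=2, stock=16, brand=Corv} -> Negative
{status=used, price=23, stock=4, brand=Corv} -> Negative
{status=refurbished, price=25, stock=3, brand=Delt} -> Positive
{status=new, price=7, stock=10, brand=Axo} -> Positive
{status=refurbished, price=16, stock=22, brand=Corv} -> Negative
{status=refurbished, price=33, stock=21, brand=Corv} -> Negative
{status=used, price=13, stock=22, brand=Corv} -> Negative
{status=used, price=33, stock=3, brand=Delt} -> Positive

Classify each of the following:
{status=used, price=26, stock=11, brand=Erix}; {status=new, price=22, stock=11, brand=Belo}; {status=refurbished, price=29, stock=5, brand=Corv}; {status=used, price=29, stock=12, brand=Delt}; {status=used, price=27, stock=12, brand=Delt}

Positive, Positive, Negative, Positive, Positive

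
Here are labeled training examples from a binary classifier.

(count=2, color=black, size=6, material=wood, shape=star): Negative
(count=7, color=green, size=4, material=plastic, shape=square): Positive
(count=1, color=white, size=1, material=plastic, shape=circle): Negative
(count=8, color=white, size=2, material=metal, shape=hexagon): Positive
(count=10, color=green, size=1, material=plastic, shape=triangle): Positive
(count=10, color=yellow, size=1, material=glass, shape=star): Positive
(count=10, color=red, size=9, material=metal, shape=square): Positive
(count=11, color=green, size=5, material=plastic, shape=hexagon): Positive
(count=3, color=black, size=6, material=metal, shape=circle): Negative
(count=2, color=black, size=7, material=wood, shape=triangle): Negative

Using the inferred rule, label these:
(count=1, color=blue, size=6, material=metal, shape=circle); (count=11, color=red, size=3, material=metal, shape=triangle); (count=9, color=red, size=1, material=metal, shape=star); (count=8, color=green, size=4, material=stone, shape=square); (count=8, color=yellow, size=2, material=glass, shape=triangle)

One predicate separates the groups cleanly: count ≥ 7.
(count=1, color=blue, size=6, material=metal, shape=circle): count = 1, does not pass → Negative.
(count=11, color=red, size=3, material=metal, shape=triangle): count = 11, has this property → Positive.
(count=9, color=red, size=1, material=metal, shape=star): count = 9, has this property → Positive.
(count=8, color=green, size=4, material=stone, shape=square): count = 8, has this property → Positive.
(count=8, color=yellow, size=2, material=glass, shape=triangle): count = 8, has this property → Positive.

Negative, Positive, Positive, Positive, Positive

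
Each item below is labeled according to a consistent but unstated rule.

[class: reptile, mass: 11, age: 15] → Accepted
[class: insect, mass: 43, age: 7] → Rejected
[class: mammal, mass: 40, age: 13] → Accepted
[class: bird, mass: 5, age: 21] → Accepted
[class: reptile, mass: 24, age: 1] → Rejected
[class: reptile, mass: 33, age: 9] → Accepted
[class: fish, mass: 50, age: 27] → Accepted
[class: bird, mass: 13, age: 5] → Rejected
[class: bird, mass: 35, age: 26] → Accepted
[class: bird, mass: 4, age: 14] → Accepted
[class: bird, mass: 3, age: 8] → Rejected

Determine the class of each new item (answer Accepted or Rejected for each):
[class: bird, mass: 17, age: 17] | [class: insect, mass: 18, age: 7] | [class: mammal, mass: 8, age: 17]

The rule appears to be: age ≥ 9.
Accepted: [class: bird, mass: 17, age: 17], since age = 17. Rejected: [class: insect, mass: 18, age: 7], since age = 7. Accepted: [class: mammal, mass: 8, age: 17], since age = 17.

Accepted, Rejected, Accepted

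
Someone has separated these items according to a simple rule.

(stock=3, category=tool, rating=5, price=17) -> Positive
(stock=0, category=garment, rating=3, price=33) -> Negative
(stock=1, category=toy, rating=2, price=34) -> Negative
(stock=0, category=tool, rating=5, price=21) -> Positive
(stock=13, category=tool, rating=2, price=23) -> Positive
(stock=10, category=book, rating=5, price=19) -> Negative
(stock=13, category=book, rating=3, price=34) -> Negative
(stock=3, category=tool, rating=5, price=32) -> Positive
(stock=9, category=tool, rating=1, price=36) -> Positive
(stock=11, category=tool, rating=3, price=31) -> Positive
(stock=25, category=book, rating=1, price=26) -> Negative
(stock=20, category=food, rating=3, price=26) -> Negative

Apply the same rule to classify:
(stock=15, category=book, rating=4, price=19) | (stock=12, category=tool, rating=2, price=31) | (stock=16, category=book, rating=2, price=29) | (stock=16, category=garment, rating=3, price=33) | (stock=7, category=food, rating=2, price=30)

Negative, Positive, Negative, Negative, Negative

The common property of the 'Positive' items is: category is tool. No 'Negative' item has it.
(stock=15, category=book, rating=4, price=19) → category is book → Negative. (stock=12, category=tool, rating=2, price=31) → category is tool → Positive. (stock=16, category=book, rating=2, price=29) → category is book → Negative. (stock=16, category=garment, rating=3, price=33) → category is garment → Negative. (stock=7, category=food, rating=2, price=30) → category is food → Negative.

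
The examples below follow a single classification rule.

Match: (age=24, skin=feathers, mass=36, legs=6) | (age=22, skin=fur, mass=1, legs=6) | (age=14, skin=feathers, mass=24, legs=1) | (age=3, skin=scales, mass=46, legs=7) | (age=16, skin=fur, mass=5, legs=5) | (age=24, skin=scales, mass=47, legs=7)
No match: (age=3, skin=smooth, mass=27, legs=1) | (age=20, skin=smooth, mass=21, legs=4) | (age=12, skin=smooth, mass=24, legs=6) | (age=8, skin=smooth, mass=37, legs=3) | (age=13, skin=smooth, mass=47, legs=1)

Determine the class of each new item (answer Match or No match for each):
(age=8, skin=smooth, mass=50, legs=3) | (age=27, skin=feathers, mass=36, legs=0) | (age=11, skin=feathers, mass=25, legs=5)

The classifier is using: skin is not smooth.
(age=8, skin=smooth, mass=50, legs=3): No match (skin is smooth). (age=27, skin=feathers, mass=36, legs=0): Match (skin is feathers). (age=11, skin=feathers, mass=25, legs=5): Match (skin is feathers).

No match, Match, Match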